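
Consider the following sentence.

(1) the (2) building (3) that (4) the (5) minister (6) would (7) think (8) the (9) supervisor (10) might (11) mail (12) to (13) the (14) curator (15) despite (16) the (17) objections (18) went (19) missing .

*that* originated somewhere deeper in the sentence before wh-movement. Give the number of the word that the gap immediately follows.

'that' functions as the direct object of 'mail'. Wh-movement fronts it, leaving a gap right after 'mail':
The building that the minister would think the supervisor might mail ___ to the curator despite the objections went missing.
'mail' is word 11.

11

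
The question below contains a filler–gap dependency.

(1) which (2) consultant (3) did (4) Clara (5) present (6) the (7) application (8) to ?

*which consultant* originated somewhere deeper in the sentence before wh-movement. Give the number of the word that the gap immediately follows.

8

Pre-movement form: Clara did present the application to which consultant.
The filler 'which consultant' is interpreted as the object of the preposition 'to' (recipient of 'present'). Fronting leaves a gap immediately after 'to':
Which consultant did Clara present the application to ___?
'to' is word 8.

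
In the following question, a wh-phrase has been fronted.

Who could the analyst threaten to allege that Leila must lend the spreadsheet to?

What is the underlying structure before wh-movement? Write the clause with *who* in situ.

The analyst could threaten to allege that Leila must lend the spreadsheet to who.

'who' functions as the object of the preposition 'to' (recipient of 'lend'). It moves to the left edge, and the trace sits right after 'to':
Who could the analyst threaten to allege that Leila must lend the spreadsheet to ___?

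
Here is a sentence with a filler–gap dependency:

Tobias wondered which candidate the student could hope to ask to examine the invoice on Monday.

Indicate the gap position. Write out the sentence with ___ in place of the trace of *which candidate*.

Tobias wondered which candidate the student could hope to ask ___ to examine the invoice on Monday.

In situ: The student could hope to ask which candidate to examine the invoice on Monday.
'which candidate' functions as the direct object of 'ask'. The gap is right after 'ask'.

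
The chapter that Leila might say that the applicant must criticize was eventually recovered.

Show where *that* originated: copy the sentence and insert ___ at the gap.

The filler 'that' is interpreted as the direct object of 'criticize'. The gap is right after 'criticize'.

The chapter that Leila might say that the applicant must criticize ___ was eventually recovered.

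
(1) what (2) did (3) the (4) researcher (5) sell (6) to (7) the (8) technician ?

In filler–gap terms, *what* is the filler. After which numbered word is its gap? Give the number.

5

Pre-movement form: The researcher did sell what to the technician.
'what' functions as the direct object of 'sell'. Fronting leaves a gap immediately after 'sell':
What did the researcher sell ___ to the technician?
'sell' is word 5.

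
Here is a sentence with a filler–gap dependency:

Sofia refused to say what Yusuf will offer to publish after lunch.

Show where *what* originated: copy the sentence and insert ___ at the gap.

Sofia refused to say what Yusuf will offer to publish ___ after lunch.

Underlying clause: Yusuf will offer to publish what after lunch.
'what' is the direct object of 'publish'. The gap is right after 'publish'.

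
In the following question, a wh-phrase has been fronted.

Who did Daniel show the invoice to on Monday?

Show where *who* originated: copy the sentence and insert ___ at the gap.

Who did Daniel show the invoice to ___ on Monday?

Before movement: Daniel did show the invoice to who on Monday.
'who' functions as the object of the preposition 'to' (recipient of 'show'). The gap is right after 'to'.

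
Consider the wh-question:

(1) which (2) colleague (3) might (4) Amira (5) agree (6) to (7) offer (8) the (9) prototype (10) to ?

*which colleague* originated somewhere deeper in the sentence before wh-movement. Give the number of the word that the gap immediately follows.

10

Underlying clause: Amira might agree to offer the prototype to which colleague.
'which colleague' is the object of the preposition 'to' (recipient of 'offer'). It moves to the left edge, and the trace sits right after 'to':
Which colleague might Amira agree to offer the prototype to ___?
'to' is word 10.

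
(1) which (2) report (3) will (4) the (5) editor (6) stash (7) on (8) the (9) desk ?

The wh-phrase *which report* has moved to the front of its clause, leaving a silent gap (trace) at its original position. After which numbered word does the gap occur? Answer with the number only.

Pre-movement form: The editor will stash which report on the desk.
The filler 'which report' is interpreted as the direct object of 'stash'. Fronting leaves a gap immediately after 'stash':
Which report will the editor stash ___ on the desk?
'stash' is word 6.

6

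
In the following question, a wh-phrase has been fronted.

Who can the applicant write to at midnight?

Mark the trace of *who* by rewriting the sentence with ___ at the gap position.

Who can the applicant write to ___ at midnight?

Pre-movement form: The applicant can write to who at midnight.
The filler 'who' is interpreted as the object of the preposition 'to'. The gap is right after 'to'.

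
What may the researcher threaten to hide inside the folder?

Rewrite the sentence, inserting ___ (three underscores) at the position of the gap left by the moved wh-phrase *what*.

What may the researcher threaten to hide ___ inside the folder?

In situ: The researcher may threaten to hide what inside the folder.
'what' is the direct object of 'hide'. The gap is right after 'hide'.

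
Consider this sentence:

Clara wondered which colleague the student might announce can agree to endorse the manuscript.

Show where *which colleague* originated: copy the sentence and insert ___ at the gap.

Underlying clause: The student might announce which colleague can agree to endorse the manuscript.
The filler 'which colleague' is interpreted as the subject of the clause embedded under 'announce'. The gap is right after 'announce'.

Clara wondered which colleague the student might announce ___ can agree to endorse the manuscript.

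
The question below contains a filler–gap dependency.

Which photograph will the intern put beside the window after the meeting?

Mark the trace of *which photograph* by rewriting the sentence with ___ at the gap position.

Which photograph will the intern put ___ beside the window after the meeting?

In situ: The intern will put which photograph beside the window after the meeting.
'which photograph' functions as the direct object of 'put'. The gap is right after 'put'.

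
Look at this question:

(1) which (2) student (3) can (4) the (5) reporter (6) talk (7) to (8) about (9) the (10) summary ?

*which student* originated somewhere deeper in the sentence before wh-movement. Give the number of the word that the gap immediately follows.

Pre-movement form: The reporter can talk to which student about the summary.
'which student' is the object of the preposition 'to'. Wh-movement fronts it, leaving a gap right after 'to':
Which student can the reporter talk to ___ about the summary?
'to' is word 7.

7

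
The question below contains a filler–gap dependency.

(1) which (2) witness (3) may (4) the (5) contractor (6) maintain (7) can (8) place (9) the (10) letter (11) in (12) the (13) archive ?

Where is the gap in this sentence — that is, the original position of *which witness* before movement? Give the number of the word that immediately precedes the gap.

6

Underlying clause: The contractor may maintain which witness can place the letter in the archive.
The filler 'which witness' is interpreted as the subject of the clause embedded under 'maintain'. It moves to the left edge, and the trace sits right after 'maintain':
Which witness may the contractor maintain ___ can place the letter in the archive?
'maintain' is word 6.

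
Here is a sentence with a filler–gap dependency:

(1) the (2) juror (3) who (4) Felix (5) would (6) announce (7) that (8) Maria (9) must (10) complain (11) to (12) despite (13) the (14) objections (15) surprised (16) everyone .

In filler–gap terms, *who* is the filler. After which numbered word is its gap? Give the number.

11

'who' functions as the object of the preposition 'to'. It moves to the left edge, and the trace sits right after 'to':
The juror who Felix would announce that Maria must complain to ___ despite the objections surprised everyone.
'to' is word 11.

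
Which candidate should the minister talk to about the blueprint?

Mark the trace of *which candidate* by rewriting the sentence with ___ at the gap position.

Which candidate should the minister talk to ___ about the blueprint?

Underlying clause: The minister should talk to which candidate about the blueprint.
'which candidate' is the object of the preposition 'to'. The gap is right after 'to'.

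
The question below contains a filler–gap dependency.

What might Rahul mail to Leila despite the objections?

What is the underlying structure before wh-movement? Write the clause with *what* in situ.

Rahul might mail what to Leila despite the objections.

'what' functions as the direct object of 'mail'. Fronting leaves a gap immediately after 'mail':
What might Rahul mail ___ to Leila despite the objections?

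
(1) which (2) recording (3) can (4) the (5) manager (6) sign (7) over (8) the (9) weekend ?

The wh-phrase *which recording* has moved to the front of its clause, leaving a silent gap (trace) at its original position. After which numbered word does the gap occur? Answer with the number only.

6

Before movement: The manager can sign which recording over the weekend.
'which recording' functions as the direct object of 'sign'. Fronting leaves a gap immediately after 'sign':
Which recording can the manager sign ___ over the weekend?
'sign' is word 6.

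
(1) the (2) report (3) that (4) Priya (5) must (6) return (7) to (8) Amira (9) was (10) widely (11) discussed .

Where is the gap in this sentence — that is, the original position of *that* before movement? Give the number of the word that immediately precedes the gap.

'that' is the direct object of 'return'. Fronting leaves a gap immediately after 'return':
The report that Priya must return ___ to Amira was widely discussed.
'return' is word 6.

6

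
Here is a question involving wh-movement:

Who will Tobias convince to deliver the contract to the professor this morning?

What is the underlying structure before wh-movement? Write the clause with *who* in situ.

Tobias will convince who to deliver the contract to the professor this morning.

'who' functions as the direct object of 'convince'. It moves to the left edge, and the trace sits right after 'convince':
Who will Tobias convince ___ to deliver the contract to the professor this morning?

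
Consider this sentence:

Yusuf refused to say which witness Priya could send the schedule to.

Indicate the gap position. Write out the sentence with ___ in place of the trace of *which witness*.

Yusuf refused to say which witness Priya could send the schedule to ___.

Before movement: Priya could send the schedule to which witness.
'which witness' functions as the object of the preposition 'to' (recipient of 'send'). The gap is right after 'to'.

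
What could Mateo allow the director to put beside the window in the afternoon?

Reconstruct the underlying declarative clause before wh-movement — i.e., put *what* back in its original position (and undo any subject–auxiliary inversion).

'what' functions as the direct object of 'put'. Wh-movement fronts it, leaving a gap right after 'put':
What could Mateo allow the director to put ___ beside the window in the afternoon?

Mateo could allow the director to put what beside the window in the afternoon.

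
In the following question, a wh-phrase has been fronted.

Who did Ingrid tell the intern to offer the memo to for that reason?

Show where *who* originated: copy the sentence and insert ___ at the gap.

In situ: Ingrid did tell the intern to offer the memo to who for that reason.
The filler 'who' is interpreted as the object of the preposition 'to' (recipient of 'offer'). The gap is right after 'to'.

Who did Ingrid tell the intern to offer the memo to ___ for that reason?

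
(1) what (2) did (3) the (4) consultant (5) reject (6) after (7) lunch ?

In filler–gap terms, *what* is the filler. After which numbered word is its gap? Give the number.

5

Pre-movement form: The consultant did reject what after lunch.
The filler 'what' is interpreted as the direct object of 'reject'. It moves to the left edge, and the trace sits right after 'reject':
What did the consultant reject ___ after lunch?
'reject' is word 5.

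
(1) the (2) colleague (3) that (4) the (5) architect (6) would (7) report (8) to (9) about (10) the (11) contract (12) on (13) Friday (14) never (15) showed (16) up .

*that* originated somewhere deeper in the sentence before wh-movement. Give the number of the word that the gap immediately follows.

8

'that' is the object of the preposition 'to'. Wh-movement fronts it, leaving a gap right after 'to':
The colleague that the architect would report to ___ about the contract on Friday never showed up.
'to' is word 8.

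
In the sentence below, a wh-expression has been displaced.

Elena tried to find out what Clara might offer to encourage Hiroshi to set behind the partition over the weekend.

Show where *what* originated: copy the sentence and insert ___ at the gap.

Pre-movement form: Clara might offer to encourage Hiroshi to set what behind the partition over the weekend.
'what' functions as the direct object of 'set'. The gap is right after 'set'.

Elena tried to find out what Clara might offer to encourage Hiroshi to set ___ behind the partition over the weekend.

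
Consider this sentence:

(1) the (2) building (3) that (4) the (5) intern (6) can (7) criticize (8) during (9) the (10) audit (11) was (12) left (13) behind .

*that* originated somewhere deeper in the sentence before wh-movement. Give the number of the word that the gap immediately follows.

'that' is the direct object of 'criticize'. Wh-movement fronts it, leaving a gap right after 'criticize':
The building that the intern can criticize ___ during the audit was left behind.
'criticize' is word 7.

7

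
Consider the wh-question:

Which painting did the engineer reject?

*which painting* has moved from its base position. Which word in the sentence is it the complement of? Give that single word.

Before movement: The engineer did reject which painting.
The filler 'which painting' is interpreted as the direct object of 'reject'. Wh-movement fronts it, leaving a gap right after 'reject':
Which painting did the engineer reject ___?

reject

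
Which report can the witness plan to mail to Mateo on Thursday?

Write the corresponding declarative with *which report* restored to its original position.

'which report' is the direct object of 'mail'. It moves to the left edge, and the trace sits right after 'mail':
Which report can the witness plan to mail ___ to Mateo on Thursday?

The witness can plan to mail which report to Mateo on Thursday.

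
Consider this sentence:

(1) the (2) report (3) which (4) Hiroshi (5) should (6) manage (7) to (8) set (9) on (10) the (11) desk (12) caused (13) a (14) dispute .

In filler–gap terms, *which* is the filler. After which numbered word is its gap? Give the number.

8

'which' is the direct object of 'set'. It moves to the left edge, and the trace sits right after 'set':
The report which Hiroshi should manage to set ___ on the desk caused a dispute.
'set' is word 8.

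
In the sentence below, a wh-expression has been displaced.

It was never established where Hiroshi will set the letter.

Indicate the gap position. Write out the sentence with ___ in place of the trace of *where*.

In situ: Hiroshi will set the letter where.
The filler 'where' is interpreted as the locative complement of 'set'. The gap is right after 'letter'.

It was never established where Hiroshi will set the letter ___.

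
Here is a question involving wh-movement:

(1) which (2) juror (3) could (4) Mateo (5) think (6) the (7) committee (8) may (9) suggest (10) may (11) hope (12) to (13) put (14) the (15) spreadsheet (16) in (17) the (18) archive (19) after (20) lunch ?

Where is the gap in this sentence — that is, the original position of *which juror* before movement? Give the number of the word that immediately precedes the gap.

In situ: Mateo could think the committee may suggest which juror may hope to put the spreadsheet in the archive after lunch.
The filler 'which juror' is interpreted as the subject of the clause embedded under 'suggest'. It moves to the left edge, and the trace sits right after 'suggest':
Which juror could Mateo think the committee may suggest ___ may hope to put the spreadsheet in the archive after lunch?
'suggest' is word 9.

9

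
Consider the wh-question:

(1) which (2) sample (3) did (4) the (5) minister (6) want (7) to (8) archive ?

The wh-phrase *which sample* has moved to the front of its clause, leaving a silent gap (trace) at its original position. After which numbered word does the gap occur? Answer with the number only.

In situ: The minister did want to archive which sample.
The filler 'which sample' is interpreted as the direct object of 'archive'. Fronting leaves a gap immediately after 'archive':
Which sample did the minister want to archive ___?
'archive' is word 8.

8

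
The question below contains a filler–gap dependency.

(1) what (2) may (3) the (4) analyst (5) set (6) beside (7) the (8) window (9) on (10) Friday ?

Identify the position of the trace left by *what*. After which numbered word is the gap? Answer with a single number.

Before movement: The analyst may set what beside the window on Friday.
The filler 'what' is interpreted as the direct object of 'set'. Wh-movement fronts it, leaving a gap right after 'set':
What may the analyst set ___ beside the window on Friday?
'set' is word 5.

5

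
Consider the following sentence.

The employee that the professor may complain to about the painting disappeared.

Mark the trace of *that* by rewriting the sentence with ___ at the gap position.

The filler 'that' is interpreted as the object of the preposition 'to'. The gap is right after 'to'.

The employee that the professor may complain to ___ about the painting disappeared.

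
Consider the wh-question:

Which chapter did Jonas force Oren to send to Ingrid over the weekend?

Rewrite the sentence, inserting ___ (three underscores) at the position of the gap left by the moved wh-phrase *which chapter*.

Which chapter did Jonas force Oren to send ___ to Ingrid over the weekend?

Before movement: Jonas did force Oren to send which chapter to Ingrid over the weekend.
'which chapter' is the direct object of 'send'. The gap is right after 'send'.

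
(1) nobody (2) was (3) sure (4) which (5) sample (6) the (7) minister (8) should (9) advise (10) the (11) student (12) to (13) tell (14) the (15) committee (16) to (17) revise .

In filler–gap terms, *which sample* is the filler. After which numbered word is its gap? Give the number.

17

Underlying clause: The minister should advise the student to tell the committee to revise which sample.
The filler 'which sample' is interpreted as the direct object of 'revise'. Fronting leaves a gap immediately after 'revise':
Nobody was sure which sample the minister should advise the student to tell the committee to revise ___.
'revise' is word 17.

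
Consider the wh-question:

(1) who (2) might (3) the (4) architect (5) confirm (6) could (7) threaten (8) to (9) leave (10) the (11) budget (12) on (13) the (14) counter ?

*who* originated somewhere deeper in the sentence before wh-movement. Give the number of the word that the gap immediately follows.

Before movement: The architect might confirm who could threaten to leave the budget on the counter.
'who' functions as the subject of the clause embedded under 'confirm'. It moves to the left edge, and the trace sits right after 'confirm':
Who might the architect confirm ___ could threaten to leave the budget on the counter?
'confirm' is word 5.

5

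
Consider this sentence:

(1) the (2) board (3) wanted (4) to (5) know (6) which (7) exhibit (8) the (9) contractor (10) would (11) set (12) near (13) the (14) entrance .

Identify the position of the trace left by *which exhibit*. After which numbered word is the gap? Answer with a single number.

11

Underlying clause: The contractor would set which exhibit near the entrance.
The filler 'which exhibit' is interpreted as the direct object of 'set'. Wh-movement fronts it, leaving a gap right after 'set':
The board wanted to know which exhibit the contractor would set ___ near the entrance.
'set' is word 11.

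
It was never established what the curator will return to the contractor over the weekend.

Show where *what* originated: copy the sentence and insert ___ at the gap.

It was never established what the curator will return ___ to the contractor over the weekend.

Before movement: The curator will return what to the contractor over the weekend.
'what' is the direct object of 'return'. The gap is right after 'return'.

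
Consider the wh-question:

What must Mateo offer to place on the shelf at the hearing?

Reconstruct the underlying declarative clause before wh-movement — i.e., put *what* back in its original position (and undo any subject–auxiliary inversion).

'what' is the direct object of 'place'. Wh-movement fronts it, leaving a gap right after 'place':
What must Mateo offer to place ___ on the shelf at the hearing?

Mateo must offer to place what on the shelf at the hearing.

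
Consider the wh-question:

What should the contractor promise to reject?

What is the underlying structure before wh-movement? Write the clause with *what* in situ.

The contractor should promise to reject what.

'what' is the direct object of 'reject'. Fronting leaves a gap immediately after 'reject':
What should the contractor promise to reject ___?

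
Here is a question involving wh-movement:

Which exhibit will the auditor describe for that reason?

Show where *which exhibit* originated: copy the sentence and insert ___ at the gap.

Before movement: The auditor will describe which exhibit for that reason.
'which exhibit' functions as the direct object of 'describe'. The gap is right after 'describe'.

Which exhibit will the auditor describe ___ for that reason?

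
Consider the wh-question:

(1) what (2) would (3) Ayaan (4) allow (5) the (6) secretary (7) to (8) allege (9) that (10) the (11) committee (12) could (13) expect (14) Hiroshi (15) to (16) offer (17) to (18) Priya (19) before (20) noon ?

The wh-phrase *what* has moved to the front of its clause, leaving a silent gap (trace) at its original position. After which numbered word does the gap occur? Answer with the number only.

16

Pre-movement form: Ayaan would allow the secretary to allege that the committee could expect Hiroshi to offer what to Priya before noon.
'what' is the direct object of 'offer'. It moves to the left edge, and the trace sits right after 'offer':
What would Ayaan allow the secretary to allege that the committee could expect Hiroshi to offer ___ to Priya before noon?
'offer' is word 16.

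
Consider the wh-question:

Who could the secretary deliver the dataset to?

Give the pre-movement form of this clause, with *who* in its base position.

The secretary could deliver the dataset to who.

'who' is the object of the preposition 'to' (recipient of 'deliver'). Wh-movement fronts it, leaving a gap right after 'to':
Who could the secretary deliver the dataset to ___?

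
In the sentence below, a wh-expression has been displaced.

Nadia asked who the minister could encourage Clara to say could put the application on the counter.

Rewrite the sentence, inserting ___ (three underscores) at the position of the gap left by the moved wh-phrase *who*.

Nadia asked who the minister could encourage Clara to say ___ could put the application on the counter.

Underlying clause: The minister could encourage Clara to say who could put the application on the counter.
'who' is the subject of the clause embedded under 'say'. The gap is right after 'say'.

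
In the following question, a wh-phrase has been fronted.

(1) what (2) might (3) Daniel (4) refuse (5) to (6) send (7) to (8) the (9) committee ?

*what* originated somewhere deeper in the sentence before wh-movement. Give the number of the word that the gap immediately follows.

6

In situ: Daniel might refuse to send what to the committee.
'what' is the direct object of 'send'. It moves to the left edge, and the trace sits right after 'send':
What might Daniel refuse to send ___ to the committee?
'send' is word 6.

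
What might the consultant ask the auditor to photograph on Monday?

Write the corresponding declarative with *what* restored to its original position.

'what' is the direct object of 'photograph'. It moves to the left edge, and the trace sits right after 'photograph':
What might the consultant ask the auditor to photograph ___ on Monday?

The consultant might ask the auditor to photograph what on Monday.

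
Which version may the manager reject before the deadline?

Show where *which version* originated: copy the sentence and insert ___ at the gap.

Which version may the manager reject ___ before the deadline?

Underlying clause: The manager may reject which version before the deadline.
'which version' functions as the direct object of 'reject'. The gap is right after 'reject'.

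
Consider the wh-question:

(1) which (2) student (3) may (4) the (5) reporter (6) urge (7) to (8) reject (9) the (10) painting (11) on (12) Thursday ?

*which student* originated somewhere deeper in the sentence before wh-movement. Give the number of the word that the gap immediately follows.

6

Pre-movement form: The reporter may urge which student to reject the painting on Thursday.
The filler 'which student' is interpreted as the direct object of 'urge'. It moves to the left edge, and the trace sits right after 'urge':
Which student may the reporter urge ___ to reject the painting on Thursday?
'urge' is word 6.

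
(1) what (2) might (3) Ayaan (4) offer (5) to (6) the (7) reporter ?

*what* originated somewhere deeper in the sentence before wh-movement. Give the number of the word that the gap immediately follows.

4

Underlying clause: Ayaan might offer what to the reporter.
'what' is the direct object of 'offer'. Fronting leaves a gap immediately after 'offer':
What might Ayaan offer ___ to the reporter?
'offer' is word 4.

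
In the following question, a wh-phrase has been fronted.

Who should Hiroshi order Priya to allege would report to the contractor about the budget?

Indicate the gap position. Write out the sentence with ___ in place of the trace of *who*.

Before movement: Hiroshi should order Priya to allege who would report to the contractor about the budget.
'who' functions as the subject of the clause embedded under 'allege'. The gap is right after 'allege'.

Who should Hiroshi order Priya to allege ___ would report to the contractor about the budget?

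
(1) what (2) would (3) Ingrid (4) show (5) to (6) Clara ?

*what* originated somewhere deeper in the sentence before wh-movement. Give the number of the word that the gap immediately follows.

Underlying clause: Ingrid would show what to Clara.
The filler 'what' is interpreted as the direct object of 'show'. It moves to the left edge, and the trace sits right after 'show':
What would Ingrid show ___ to Clara?
'show' is word 4.

4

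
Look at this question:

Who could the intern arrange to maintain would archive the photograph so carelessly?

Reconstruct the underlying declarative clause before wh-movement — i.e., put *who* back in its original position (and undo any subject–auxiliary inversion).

'who' is the subject of the clause embedded under 'maintain'. Wh-movement fronts it, leaving a gap right after 'maintain':
Who could the intern arrange to maintain ___ would archive the photograph so carelessly?

The intern could arrange to maintain who would archive the photograph so carelessly.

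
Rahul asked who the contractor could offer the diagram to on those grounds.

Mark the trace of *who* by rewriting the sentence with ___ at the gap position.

Rahul asked who the contractor could offer the diagram to ___ on those grounds.

Pre-movement form: The contractor could offer the diagram to who on those grounds.
'who' functions as the object of the preposition 'to' (recipient of 'offer'). The gap is right after 'to'.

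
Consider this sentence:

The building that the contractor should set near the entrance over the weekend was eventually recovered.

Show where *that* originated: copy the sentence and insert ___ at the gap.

The building that the contractor should set ___ near the entrance over the weekend was eventually recovered.

'that' functions as the direct object of 'set'. The gap is right after 'set'.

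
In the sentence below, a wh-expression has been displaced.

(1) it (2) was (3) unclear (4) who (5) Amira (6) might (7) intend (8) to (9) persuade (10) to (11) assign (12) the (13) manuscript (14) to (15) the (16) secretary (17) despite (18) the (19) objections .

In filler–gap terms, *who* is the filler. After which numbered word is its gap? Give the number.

Pre-movement form: Amira might intend to persuade who to assign the manuscript to the secretary despite the objections.
'who' is the direct object of 'persuade'. Wh-movement fronts it, leaving a gap right after 'persuade':
It was unclear who Amira might intend to persuade ___ to assign the manuscript to the secretary despite the objections.
'persuade' is word 9.

9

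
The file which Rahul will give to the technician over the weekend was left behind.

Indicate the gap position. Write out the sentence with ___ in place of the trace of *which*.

The file which Rahul will give ___ to the technician over the weekend was left behind.

The filler 'which' is interpreted as the direct object of 'give'. The gap is right after 'give'.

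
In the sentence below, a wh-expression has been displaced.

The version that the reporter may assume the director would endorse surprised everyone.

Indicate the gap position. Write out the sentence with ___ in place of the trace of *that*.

The version that the reporter may assume the director would endorse ___ surprised everyone.

'that' is the direct object of 'endorse'. The gap is right after 'endorse'.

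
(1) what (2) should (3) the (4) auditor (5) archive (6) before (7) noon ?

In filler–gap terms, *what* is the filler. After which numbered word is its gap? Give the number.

In situ: The auditor should archive what before noon.
'what' functions as the direct object of 'archive'. It moves to the left edge, and the trace sits right after 'archive':
What should the auditor archive ___ before noon?
'archive' is word 5.

5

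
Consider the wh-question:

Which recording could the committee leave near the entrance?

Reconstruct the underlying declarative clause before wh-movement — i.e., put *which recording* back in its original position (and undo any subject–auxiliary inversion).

The committee could leave which recording near the entrance.

The filler 'which recording' is interpreted as the direct object of 'leave'. It moves to the left edge, and the trace sits right after 'leave':
Which recording could the committee leave ___ near the entrance?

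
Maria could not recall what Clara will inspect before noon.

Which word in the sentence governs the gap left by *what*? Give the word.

Before movement: Clara will inspect what before noon.
'what' functions as the direct object of 'inspect'. It moves to the left edge, and the trace sits right after 'inspect':
Maria could not recall what Clara will inspect ___ before noon.

inspect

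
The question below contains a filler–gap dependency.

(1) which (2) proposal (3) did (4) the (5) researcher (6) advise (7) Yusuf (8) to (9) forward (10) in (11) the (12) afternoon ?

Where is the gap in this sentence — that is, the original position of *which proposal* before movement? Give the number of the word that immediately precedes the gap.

9

In situ: The researcher did advise Yusuf to forward which proposal in the afternoon.
'which proposal' functions as the direct object of 'forward'. Fronting leaves a gap immediately after 'forward':
Which proposal did the researcher advise Yusuf to forward ___ in the afternoon?
'forward' is word 9.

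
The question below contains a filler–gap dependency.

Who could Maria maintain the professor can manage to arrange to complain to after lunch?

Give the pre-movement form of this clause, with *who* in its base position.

'who' is the object of the preposition 'to'. It moves to the left edge, and the trace sits right after 'to':
Who could Maria maintain the professor can manage to arrange to complain to ___ after lunch?

Maria could maintain the professor can manage to arrange to complain to who after lunch.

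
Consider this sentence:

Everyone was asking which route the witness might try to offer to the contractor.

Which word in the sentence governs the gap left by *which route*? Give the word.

offer

Before movement: The witness might try to offer which route to the contractor.
'which route' is the direct object of 'offer'. Fronting leaves a gap immediately after 'offer':
Everyone was asking which route the witness might try to offer ___ to the contractor.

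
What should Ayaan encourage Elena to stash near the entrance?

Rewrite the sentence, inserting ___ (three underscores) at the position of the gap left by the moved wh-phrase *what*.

What should Ayaan encourage Elena to stash ___ near the entrance?

Underlying clause: Ayaan should encourage Elena to stash what near the entrance.
'what' functions as the direct object of 'stash'. The gap is right after 'stash'.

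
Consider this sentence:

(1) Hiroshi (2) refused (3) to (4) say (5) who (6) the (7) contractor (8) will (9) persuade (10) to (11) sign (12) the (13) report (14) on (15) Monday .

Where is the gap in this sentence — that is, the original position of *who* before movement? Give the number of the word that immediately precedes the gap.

9

Underlying clause: The contractor will persuade who to sign the report on Monday.
The filler 'who' is interpreted as the direct object of 'persuade'. It moves to the left edge, and the trace sits right after 'persuade':
Hiroshi refused to say who the contractor will persuade ___ to sign the report on Monday.
'persuade' is word 9.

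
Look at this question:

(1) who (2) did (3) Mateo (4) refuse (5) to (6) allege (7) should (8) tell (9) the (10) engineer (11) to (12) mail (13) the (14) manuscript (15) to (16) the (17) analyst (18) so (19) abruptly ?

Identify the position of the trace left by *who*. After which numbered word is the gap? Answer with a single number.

Pre-movement form: Mateo did refuse to allege who should tell the engineer to mail the manuscript to the analyst so abruptly.
'who' is the subject of the clause embedded under 'allege'. It moves to the left edge, and the trace sits right after 'allege':
Who did Mateo refuse to allege ___ should tell the engineer to mail the manuscript to the analyst so abruptly?
'allege' is word 6.

6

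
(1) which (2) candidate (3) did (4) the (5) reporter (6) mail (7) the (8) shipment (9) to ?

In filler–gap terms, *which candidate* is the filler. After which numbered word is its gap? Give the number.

Pre-movement form: The reporter did mail the shipment to which candidate.
'which candidate' functions as the object of the preposition 'to' (recipient of 'mail'). Fronting leaves a gap immediately after 'to':
Which candidate did the reporter mail the shipment to ___?
'to' is word 9.

9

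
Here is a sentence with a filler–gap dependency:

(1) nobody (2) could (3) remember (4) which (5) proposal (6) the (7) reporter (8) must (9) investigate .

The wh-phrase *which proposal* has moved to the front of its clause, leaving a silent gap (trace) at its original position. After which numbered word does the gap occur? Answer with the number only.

Before movement: The reporter must investigate which proposal.
The filler 'which proposal' is interpreted as the direct object of 'investigate'. Wh-movement fronts it, leaving a gap right after 'investigate':
Nobody could remember which proposal the reporter must investigate ___.
'investigate' is word 9.

9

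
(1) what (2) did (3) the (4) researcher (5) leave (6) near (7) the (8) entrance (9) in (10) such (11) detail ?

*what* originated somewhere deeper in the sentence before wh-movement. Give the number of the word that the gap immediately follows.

In situ: The researcher did leave what near the entrance in such detail.
'what' functions as the direct object of 'leave'. Wh-movement fronts it, leaving a gap right after 'leave':
What did the researcher leave ___ near the entrance in such detail?
'leave' is word 5.

5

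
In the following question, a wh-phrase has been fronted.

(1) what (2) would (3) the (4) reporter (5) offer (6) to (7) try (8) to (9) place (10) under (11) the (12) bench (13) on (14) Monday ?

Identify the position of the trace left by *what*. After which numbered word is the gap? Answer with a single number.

Pre-movement form: The reporter would offer to try to place what under the bench on Monday.
'what' is the direct object of 'place'. Wh-movement fronts it, leaving a gap right after 'place':
What would the reporter offer to try to place ___ under the bench on Monday?
'place' is word 9.

9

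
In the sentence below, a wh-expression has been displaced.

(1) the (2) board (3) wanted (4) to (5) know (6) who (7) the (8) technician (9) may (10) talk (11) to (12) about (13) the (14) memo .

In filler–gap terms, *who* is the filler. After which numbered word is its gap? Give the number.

11

Pre-movement form: The technician may talk to who about the memo.
The filler 'who' is interpreted as the object of the preposition 'to'. It moves to the left edge, and the trace sits right after 'to':
The board wanted to know who the technician may talk to ___ about the memo.
'to' is word 11.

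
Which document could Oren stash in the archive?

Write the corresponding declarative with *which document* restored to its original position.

The filler 'which document' is interpreted as the direct object of 'stash'. It moves to the left edge, and the trace sits right after 'stash':
Which document could Oren stash ___ in the archive?

Oren could stash which document in the archive.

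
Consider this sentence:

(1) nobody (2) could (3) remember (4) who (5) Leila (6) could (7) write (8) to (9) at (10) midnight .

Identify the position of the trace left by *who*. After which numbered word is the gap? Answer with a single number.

8

Underlying clause: Leila could write to who at midnight.
'who' functions as the object of the preposition 'to'. It moves to the left edge, and the trace sits right after 'to':
Nobody could remember who Leila could write to ___ at midnight.
'to' is word 8.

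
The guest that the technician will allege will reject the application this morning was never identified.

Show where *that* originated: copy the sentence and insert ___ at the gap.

The filler 'that' is interpreted as the subject of the clause embedded under 'allege'. The gap is right after 'allege'.

The guest that the technician will allege ___ will reject the application this morning was never identified.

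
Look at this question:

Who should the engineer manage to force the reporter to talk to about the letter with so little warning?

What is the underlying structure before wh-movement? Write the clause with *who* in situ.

'who' is the object of the preposition 'to'. It moves to the left edge, and the trace sits right after 'to':
Who should the engineer manage to force the reporter to talk to ___ about the letter with so little warning?

The engineer should manage to force the reporter to talk to who about the letter with so little warning.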